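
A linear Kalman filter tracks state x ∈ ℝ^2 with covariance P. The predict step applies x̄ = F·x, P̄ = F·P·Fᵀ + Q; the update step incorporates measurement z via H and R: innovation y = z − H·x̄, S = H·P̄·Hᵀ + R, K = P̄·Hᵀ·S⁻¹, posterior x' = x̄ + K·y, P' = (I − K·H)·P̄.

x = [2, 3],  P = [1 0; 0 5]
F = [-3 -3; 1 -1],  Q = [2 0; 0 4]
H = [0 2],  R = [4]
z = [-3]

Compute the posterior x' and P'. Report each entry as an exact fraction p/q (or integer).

x̄ = F·x = [-15, -1]
P̄ = F·P·Fᵀ + Q = [56 12; 12 10]
y = z − H·x̄ = [-1]
S = H·P̄·Hᵀ + R = [44]
K = P̄·Hᵀ·S⁻¹ = [6/11; 5/11]
x' = x̄ + K·y = [-171/11, -16/11]
P' = (I − K·H)·P̄ = [472/11 12/11; 12/11 10/11]

x' = [-171/11, -16/11]
P' = [472/11 12/11; 12/11 10/11]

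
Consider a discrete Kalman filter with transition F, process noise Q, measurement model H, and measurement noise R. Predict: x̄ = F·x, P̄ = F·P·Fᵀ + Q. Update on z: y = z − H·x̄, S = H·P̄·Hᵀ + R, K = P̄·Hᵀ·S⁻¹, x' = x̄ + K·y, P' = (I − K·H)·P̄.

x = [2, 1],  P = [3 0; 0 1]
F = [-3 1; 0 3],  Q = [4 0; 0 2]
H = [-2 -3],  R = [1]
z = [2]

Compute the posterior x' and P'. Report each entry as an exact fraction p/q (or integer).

x̄ = F·x = [-5, 3]
P̄ = F·P·Fᵀ + Q = [32 3; 3 11]
y = z − H·x̄ = [1]
S = H·P̄·Hᵀ + R = [264]
K = P̄·Hᵀ·S⁻¹ = [-73/264; -13/88]
x' = x̄ + K·y = [-1393/264, 251/88]
P' = (I − K·H)·P̄ = [3119/264 -685/88; -685/88 461/88]

x' = [-1393/264, 251/88]
P' = [3119/264 -685/88; -685/88 461/88]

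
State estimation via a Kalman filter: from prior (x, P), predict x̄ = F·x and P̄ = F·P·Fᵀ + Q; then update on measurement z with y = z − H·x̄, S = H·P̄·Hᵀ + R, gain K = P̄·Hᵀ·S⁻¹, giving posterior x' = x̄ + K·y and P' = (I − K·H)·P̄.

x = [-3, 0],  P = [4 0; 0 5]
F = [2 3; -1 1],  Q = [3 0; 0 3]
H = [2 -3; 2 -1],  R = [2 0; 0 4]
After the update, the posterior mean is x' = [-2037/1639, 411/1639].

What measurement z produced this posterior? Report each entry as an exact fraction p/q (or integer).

z = [-3, -3]

x̄ = F·x = [-6, 3]
P̄ = F·P·Fᵀ + Q = [64 7; 7 12]
S = H·P̄·Hᵀ + R = [282 236; 236 244]
K = P̄·Hᵀ·S⁻¹ = [-306/1639 4435/6556; -730/1639 1439/3278]
x' − x̄ = [7797/1639, -4506/1639] = K·y
y = (KᵀK)⁻¹·Kᵀ·(x' − x̄) = [18, 12]
z = y + H·x̄ = [18, 12] + [-21, -15] = [-3, -3]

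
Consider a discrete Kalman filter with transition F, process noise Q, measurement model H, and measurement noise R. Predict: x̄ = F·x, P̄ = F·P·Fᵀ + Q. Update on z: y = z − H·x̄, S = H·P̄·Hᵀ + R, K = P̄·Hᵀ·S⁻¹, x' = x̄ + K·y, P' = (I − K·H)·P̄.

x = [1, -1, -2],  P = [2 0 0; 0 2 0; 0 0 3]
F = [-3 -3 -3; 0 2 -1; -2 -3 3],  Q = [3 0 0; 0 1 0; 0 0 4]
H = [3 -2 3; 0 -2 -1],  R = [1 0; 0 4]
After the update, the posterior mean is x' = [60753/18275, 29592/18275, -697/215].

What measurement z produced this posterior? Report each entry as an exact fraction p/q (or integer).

z = [-3, -1]

x̄ = F·x = [6, 0, -5]
P̄ = F·P·Fᵀ + Q = [66 -3 3; -3 12 -21; 3 -21 57]
S = H·P̄·Hᵀ + R = [1498 -30; -30 25]
K = P̄·Hᵀ·S⁻¹ = [1083/7310 5442/18275; -249/3655 -3687/18275; 6/43 -93/215]
x' − x̄ = [-48897/18275, 29592/18275, 378/215] = K·y
y = (KᵀK)⁻¹·Kᵀ·(x' − x̄) = [-6, -6]
z = y + H·x̄ = [-6, -6] + [3, 5] = [-3, -1]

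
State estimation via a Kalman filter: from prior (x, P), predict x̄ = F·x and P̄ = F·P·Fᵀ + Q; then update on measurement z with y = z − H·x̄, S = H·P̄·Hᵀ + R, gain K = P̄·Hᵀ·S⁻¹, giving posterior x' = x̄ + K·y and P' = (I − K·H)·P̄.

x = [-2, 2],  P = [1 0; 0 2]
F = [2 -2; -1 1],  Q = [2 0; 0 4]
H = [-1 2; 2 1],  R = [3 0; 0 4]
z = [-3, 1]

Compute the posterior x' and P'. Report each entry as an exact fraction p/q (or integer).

x̄ = F·x = [-8, 4]
P̄ = F·P·Fᵀ + Q = [14 -6; -6 7]
y = z − H·x̄ = [-19, 13]
S = H·P̄·Hᵀ + R = [69 -32; -32 43]
K = P̄·Hᵀ·S⁻¹ = [-414/1943 686/1943; 700/1943 295/1943]
x' = x̄ + K·y = [1240/1943, -1693/1943]
P' = (I − K·H)·P̄ = [1346/1943 52/1943; 52/1943 1076/1943]

x' = [1240/1943, -1693/1943]
P' = [1346/1943 52/1943; 52/1943 1076/1943]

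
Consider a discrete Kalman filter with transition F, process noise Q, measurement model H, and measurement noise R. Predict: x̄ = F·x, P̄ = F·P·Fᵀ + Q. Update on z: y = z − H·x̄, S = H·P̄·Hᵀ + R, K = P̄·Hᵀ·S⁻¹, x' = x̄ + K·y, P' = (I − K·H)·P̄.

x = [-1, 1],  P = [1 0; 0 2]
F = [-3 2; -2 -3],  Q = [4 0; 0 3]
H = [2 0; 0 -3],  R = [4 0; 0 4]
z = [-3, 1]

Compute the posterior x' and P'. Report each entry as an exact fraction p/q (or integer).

x̄ = F·x = [5, -1]
P̄ = F·P·Fᵀ + Q = [21 -6; -6 25]
y = z − H·x̄ = [-13, -2]
S = H·P̄·Hᵀ + R = [88 36; 36 229]
K = P̄·Hᵀ·S⁻¹ = [4485/9428 9/2357; -6/2357 -771/2357]
x' = x̄ + K·y = [-11237/9428, -737/2357]
P' = (I − K·H)·P̄ = [4485/4714 -12/2357; -12/2357 1028/2357]

x' = [-11237/9428, -737/2357]
P' = [4485/4714 -12/2357; -12/2357 1028/2357]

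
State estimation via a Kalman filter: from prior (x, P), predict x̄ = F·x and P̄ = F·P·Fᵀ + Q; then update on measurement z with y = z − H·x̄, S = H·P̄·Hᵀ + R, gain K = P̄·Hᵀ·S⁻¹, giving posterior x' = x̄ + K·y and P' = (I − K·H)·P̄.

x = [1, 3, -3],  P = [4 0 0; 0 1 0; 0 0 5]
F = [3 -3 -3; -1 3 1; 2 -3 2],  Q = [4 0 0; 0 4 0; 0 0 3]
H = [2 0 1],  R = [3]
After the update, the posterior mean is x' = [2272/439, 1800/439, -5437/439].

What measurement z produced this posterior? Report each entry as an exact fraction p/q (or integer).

z = [-2]

x̄ = F·x = [3, 5, -13]
P̄ = F·P·Fᵀ + Q = [94 -36 3; -36 22 -7; 3 -7 48]
S = H·P̄·Hᵀ + R = [439]
K = P̄·Hᵀ·S⁻¹ = [191/439; -79/439; 54/439]
x' − x̄ = [955/439, -395/439, 270/439] = K·y
y = (KᵀK)⁻¹·Kᵀ·(x' − x̄) = [5]
z = y + H·x̄ = [5] + [-7] = [-2]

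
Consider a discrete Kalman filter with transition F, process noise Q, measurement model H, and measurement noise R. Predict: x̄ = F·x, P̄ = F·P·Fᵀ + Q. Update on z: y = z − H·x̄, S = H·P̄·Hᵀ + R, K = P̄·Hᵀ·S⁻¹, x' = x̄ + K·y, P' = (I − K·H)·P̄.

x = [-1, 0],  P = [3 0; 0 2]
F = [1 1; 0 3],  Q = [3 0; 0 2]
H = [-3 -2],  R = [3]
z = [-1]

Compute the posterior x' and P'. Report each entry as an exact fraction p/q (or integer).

x̄ = F·x = [-1, 0]
P̄ = F·P·Fᵀ + Q = [8 6; 6 20]
y = z − H·x̄ = [-4]
S = H·P̄·Hᵀ + R = [227]
K = P̄·Hᵀ·S⁻¹ = [-36/227; -58/227]
x' = x̄ + K·y = [-83/227, 232/227]
P' = (I − K·H)·P̄ = [520/227 -726/227; -726/227 1176/227]

x' = [-83/227, 232/227]
P' = [520/227 -726/227; -726/227 1176/227]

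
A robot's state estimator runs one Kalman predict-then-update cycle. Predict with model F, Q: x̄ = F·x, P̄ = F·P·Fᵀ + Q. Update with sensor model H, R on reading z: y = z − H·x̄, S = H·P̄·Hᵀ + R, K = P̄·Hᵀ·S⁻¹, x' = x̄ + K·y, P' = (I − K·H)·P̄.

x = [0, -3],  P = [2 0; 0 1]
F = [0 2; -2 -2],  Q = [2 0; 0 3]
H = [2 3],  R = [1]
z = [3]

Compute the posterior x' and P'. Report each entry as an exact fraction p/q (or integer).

x̄ = F·x = [-6, 6]
P̄ = F·P·Fᵀ + Q = [6 -4; -4 15]
y = z − H·x̄ = [-3]
S = H·P̄·Hᵀ + R = [112]
K = P̄·Hᵀ·S⁻¹ = [0; 37/112]
x' = x̄ + K·y = [-6, 561/112]
P' = (I − K·H)·P̄ = [6 -4; -4 311/112]

x' = [-6, 561/112]
P' = [6 -4; -4 311/112]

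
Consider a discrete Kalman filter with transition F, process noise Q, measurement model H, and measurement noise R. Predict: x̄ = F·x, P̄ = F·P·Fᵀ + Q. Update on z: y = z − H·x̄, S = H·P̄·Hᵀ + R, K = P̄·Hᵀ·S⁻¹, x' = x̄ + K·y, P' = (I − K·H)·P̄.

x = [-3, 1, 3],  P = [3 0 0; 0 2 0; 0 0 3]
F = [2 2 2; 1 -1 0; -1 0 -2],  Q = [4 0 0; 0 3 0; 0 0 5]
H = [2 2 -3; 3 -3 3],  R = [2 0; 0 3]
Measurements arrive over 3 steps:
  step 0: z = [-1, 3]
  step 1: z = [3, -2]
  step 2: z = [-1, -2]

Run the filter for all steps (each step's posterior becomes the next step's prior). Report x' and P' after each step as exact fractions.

step 0: x' = [-18218/56963, -209894/56963, -133455/56963], P' = [19520/56963 43406/56963 34032/56963; 43406/56963 228621/56963 179610/56963; 34032/56963 179610/56963 148606/56963]
step 1: x' = [795168648/2582252089, 1898975298/2582252089, -19813437/69790597], P' = [710263564/2582252089 1119680854/2582252089 23547096/69790597; 1119680854/2582252089 6295152306/2582252089 133093620/69790597; 23547096/69790597 133093620/69790597 113215466/69790597]
step 2: x' = [-18688759725818/36729934940401, 27280278691749/73459869880802, 9188207395343/36729934940401], P' = [10103514211492/36729934940401 15939059201716/36729934940401 12402841828440/36729934940401; 15939059201716/36729934940401 178760609911293/73459869880802 69910322474916/36729934940401; 12402841828440/36729934940401 69910322474916/36729934940401 59471007373298/36729934940401]

step 0: x̄ = F·x = [2, -4, -3]
step 0: P̄ = F·P·Fᵀ + Q = [36 2 -18; 2 8 -3; -18 -3 20]
step 0: y = z − H·x̄ = [-6, -6]
step 0: S = H·P̄·Hᵀ + R = [626 -3; -3 273]
step 0: K = P̄·Hᵀ·S⁻¹ = [11878/56963 10146/56963; 2612/56963 -5605/56963; -9267/56963 3028/56963]
step 0: x' = x̄ + K·y = [-18218/56963, -209894/56963, -133455/56963]
step 0: P' = (I − K·H)·P̄ = [19520/56963 43406/56963 34032/56963; 43406/56963 228621/56963 179610/56963; 34032/56963 179610/56963 148606/56963]
step 1: x̄ = F·x = [-723134/56963, 191676/56963, 285128/56963]
step 1: P̄ = F·P·Fᵀ + Q = [3871224/56963 -709358/56963 -1642908/56963; -709358/56963 332218/56963 315042/56963; -1642908/56963 315042/56963 1034887/56963]
step 1: y = z − H·x̄ = [2089189/56963, 1775120/56963]
step 1: S = H·P̄·Hᵀ + R = [36501205/56963 21574407/56963; 21574407/56963 24841194/56963]
step 1: K = P̄·Hᵀ·S⁻¹ = [523080590/2582252089 461825262/2582252089; 28137250/2582252089 -251007512/2582252089; -13182483/69790597 3668942/69790597]
step 1: x' = x̄ + K·y = [795168648/2582252089, 1898975298/2582252089, -19813437/69790597]
step 1: P' = (I − K·H)·P̄ = [710263564/2582252089 1119680854/2582252089 23547096/69790597; 1119680854/2582252089 6295152306/2582252089 133093620/69790597; 23547096/69790597 133093620/69790597 113215466/69790597]
step 2: x̄ = F·x = [3922093554/2582252089, -1103806650/2582252089, 671025690/2582252089]
step 2: P̄ = F·P·Fᵀ + Q = [110429659572/2582252089 -19276220260/2582252089 -45341088876/2582252089; -19276220260/2582252089 12512810429/2582252089 8515860066/2582252089; -45341088876/2582252089 8515860066/2582252089 33862383185/2582252089]
step 2: y = z − H·x̄ = [-6205748827/2582252089, -22255281860/2582252089]
step 2: S = H·P̄·Hᵀ + R = [1089388816487/2582252089 546500813811/2582252089; 546500813811/2582252089 796537318665/2582252089]
step 2: K = P̄·Hᵀ·S⁻¹ = [7438310670548/36729934940401 6567296838216/36729934940401; 907760889977/73459869880802 -7061846558029/73459869880802; -6893346756591/36729934940401 1963526726822/36729934940401]
step 2: x' = x̄ + K·y = [-18688759725818/36729934940401, 27280278691749/73459869880802, 9188207395343/36729934940401]
step 2: P' = (I − K·H)·P̄ = [10103514211492/36729934940401 15939059201716/36729934940401 12402841828440/36729934940401; 15939059201716/36729934940401 178760609911293/73459869880802 69910322474916/36729934940401; 12402841828440/36729934940401 69910322474916/36729934940401 59471007373298/36729934940401]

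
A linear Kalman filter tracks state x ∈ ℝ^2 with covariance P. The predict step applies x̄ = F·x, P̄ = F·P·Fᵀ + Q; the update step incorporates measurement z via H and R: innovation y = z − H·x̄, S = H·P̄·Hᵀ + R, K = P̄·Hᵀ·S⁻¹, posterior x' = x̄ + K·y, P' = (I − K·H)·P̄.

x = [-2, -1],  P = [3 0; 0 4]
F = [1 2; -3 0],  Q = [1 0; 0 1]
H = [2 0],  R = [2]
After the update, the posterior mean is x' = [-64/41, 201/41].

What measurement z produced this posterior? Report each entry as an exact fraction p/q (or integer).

z = [-3]

x̄ = F·x = [-4, 6]
P̄ = F·P·Fᵀ + Q = [20 -9; -9 28]
S = H·P̄·Hᵀ + R = [82]
K = P̄·Hᵀ·S⁻¹ = [20/41; -9/41]
x' − x̄ = [100/41, -45/41] = K·y
y = (KᵀK)⁻¹·Kᵀ·(x' − x̄) = [5]
z = y + H·x̄ = [5] + [-8] = [-3]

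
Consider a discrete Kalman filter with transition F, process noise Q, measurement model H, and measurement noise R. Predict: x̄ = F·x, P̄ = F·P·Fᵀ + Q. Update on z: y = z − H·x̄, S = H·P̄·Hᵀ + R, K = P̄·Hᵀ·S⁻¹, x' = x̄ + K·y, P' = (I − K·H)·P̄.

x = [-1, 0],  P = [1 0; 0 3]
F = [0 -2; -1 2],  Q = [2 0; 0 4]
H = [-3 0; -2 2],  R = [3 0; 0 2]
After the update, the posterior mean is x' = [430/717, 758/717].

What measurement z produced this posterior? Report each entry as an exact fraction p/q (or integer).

z = [-2, 1]

x̄ = F·x = [0, 1]
P̄ = F·P·Fᵀ + Q = [14 -12; -12 17]
S = H·P̄·Hᵀ + R = [129 156; 156 222]
K = P̄·Hᵀ·S⁻¹ = [-202/717 -26/717; -176/717 311/717]
x' − x̄ = [430/717, 41/717] = K·y
y = (KᵀK)⁻¹·Kᵀ·(x' − x̄) = [-2, -1]
z = y + H·x̄ = [-2, -1] + [0, 2] = [-2, 1]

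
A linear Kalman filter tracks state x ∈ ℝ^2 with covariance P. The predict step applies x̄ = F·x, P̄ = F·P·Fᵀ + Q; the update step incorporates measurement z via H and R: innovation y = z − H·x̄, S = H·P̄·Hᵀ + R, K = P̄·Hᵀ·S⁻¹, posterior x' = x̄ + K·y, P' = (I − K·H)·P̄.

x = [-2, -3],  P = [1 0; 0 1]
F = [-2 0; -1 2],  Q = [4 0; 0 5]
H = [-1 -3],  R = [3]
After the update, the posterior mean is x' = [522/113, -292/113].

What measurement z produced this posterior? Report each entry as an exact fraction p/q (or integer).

x̄ = F·x = [4, -4]
P̄ = F·P·Fᵀ + Q = [8 2; 2 10]
S = H·P̄·Hᵀ + R = [113]
K = P̄·Hᵀ·S⁻¹ = [-14/113; -32/113]
x' − x̄ = [70/113, 160/113] = K·y
y = (KᵀK)⁻¹·Kᵀ·(x' − x̄) = [-5]
z = y + H·x̄ = [-5] + [8] = [3]

z = [3]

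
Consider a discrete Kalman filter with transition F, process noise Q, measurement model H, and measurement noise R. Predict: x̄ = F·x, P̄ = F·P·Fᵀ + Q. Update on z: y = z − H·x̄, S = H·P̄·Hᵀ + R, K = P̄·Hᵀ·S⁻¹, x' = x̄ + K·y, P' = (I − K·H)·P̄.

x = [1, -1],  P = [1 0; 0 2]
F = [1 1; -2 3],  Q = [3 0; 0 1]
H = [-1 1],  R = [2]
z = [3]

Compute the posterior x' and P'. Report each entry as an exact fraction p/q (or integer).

x̄ = F·x = [0, -5]
P̄ = F·P·Fᵀ + Q = [6 4; 4 23]
y = z − H·x̄ = [8]
S = H·P̄·Hᵀ + R = [23]
K = P̄·Hᵀ·S⁻¹ = [-2/23; 19/23]
x' = x̄ + K·y = [-16/23, 37/23]
P' = (I − K·H)·P̄ = [134/23 130/23; 130/23 168/23]

x' = [-16/23, 37/23]
P' = [134/23 130/23; 130/23 168/23]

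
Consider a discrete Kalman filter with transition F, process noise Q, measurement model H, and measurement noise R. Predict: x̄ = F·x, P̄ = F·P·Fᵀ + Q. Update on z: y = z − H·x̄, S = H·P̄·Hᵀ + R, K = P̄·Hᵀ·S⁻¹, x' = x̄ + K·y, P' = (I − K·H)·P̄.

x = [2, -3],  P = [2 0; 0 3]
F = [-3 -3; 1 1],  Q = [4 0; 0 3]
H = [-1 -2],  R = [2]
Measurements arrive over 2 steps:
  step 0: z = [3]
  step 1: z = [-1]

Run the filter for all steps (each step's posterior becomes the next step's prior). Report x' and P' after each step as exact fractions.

step 0: x̄ = F·x = [3, -1]
step 0: P̄ = F·P·Fᵀ + Q = [49 -15; -15 8]
step 0: y = z − H·x̄ = [4]
step 0: S = H·P̄·Hᵀ + R = [23]
step 0: K = P̄·Hᵀ·S⁻¹ = [-19/23; -1/23]
step 0: x' = x̄ + K·y = [-7/23, -27/23]
step 0: P' = (I − K·H)·P̄ = [766/23 -364/23; -364/23 183/23]
step 1: x̄ = F·x = [102/23, -34/23]
step 1: P̄ = F·P·Fᵀ + Q = [2081/23 -663/23; -663/23 290/23]
step 1: y = z − H·x̄ = [11/23]
step 1: S = H·P̄·Hᵀ + R = [635/23]
step 1: K = P̄·Hᵀ·S⁻¹ = [-151/127; 83/635]
step 1: x' = x̄ + K·y = [491/127, -899/635]
step 1: P' = (I − K·H)·P̄ = [6534/127 -3116/127; -3116/127 7707/635]

step 0: x' = [-7/23, -27/23], P' = [766/23 -364/23; -364/23 183/23]
step 1: x' = [491/127, -899/635], P' = [6534/127 -3116/127; -3116/127 7707/635]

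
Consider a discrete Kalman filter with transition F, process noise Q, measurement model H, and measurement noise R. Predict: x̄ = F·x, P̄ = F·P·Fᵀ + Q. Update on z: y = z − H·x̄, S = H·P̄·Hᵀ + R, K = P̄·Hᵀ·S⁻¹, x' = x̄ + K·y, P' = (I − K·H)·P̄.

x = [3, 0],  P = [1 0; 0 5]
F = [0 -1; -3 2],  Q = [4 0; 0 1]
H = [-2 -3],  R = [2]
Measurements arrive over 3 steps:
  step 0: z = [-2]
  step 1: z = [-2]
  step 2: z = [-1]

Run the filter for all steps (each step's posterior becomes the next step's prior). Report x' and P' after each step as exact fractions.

step 0: x' = [-87/47, 169/94], P' = [387/47 -260/47; -260/47 185/47]
step 1: x' = [-9633/13574, 31285/27148], P' = [34417/6787 -23170/6787; -23170/6787 34205/13574]
step 2: x' = [-6871799/9825812, 1986733/2456453], P' = [24727891/4912906 -8316845/2456453; -8316845/2456453 6138410/2456453]

step 0: x̄ = F·x = [0, -9]
step 0: P̄ = F·P·Fᵀ + Q = [9 -10; -10 30]
step 0: y = z − H·x̄ = [-29]
step 0: S = H·P̄·Hᵀ + R = [188]
step 0: K = P̄·Hᵀ·S⁻¹ = [3/47; -35/94]
step 0: x' = x̄ + K·y = [-87/47, 169/94]
step 0: P' = (I − K·H)·P̄ = [387/47 -260/47; -260/47 185/47]
step 1: x̄ = F·x = [-169/94, 430/47]
step 1: P̄ = F·P·Fᵀ + Q = [373/47 -1150/47; -1150/47 7390/47]
step 1: y = z − H·x̄ = [1027/47]
step 1: S = H·P̄·Hᵀ + R = [54296/47]
step 1: K = P̄·Hᵀ·S⁻¹ = [338/6787; -9935/27148]
step 1: x' = x̄ + K·y = [-9633/13574, 31285/27148]
step 1: P' = (I − K·H)·P̄ = [34417/6787 -23170/6787; -23170/6787 34205/13574]
step 2: x̄ = F·x = [-31285/27148, 30092/6787]
step 2: P̄ = F·P·Fᵀ + Q = [88501/13574 -103715/6787; -103715/6787 662990/6787]
step 2: y = z − H·x̄ = [135693/13574]
step 2: S = H·P̄·Hᵀ + R = [4912906/6787]
step 2: K = P̄·Hᵀ·S⁻¹ = [111322/2456453; -890770/2456453]
step 2: x' = x̄ + K·y = [-6871799/9825812, 1986733/2456453]
step 2: P' = (I − K·H)·P̄ = [24727891/4912906 -8316845/2456453; -8316845/2456453 6138410/2456453]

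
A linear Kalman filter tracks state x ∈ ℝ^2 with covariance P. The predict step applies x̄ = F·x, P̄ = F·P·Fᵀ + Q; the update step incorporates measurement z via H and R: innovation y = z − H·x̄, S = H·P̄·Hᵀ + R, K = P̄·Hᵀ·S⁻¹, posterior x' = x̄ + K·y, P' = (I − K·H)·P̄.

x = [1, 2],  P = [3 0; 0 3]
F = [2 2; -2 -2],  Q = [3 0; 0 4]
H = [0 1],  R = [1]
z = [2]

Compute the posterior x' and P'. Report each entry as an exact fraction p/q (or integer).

x' = [-18/29, 50/29]
P' = [207/29 -24/29; -24/29 28/29]

x̄ = F·x = [6, -6]
P̄ = F·P·Fᵀ + Q = [27 -24; -24 28]
y = z − H·x̄ = [8]
S = H·P̄·Hᵀ + R = [29]
K = P̄·Hᵀ·S⁻¹ = [-24/29; 28/29]
x' = x̄ + K·y = [-18/29, 50/29]
P' = (I − K·H)·P̄ = [207/29 -24/29; -24/29 28/29]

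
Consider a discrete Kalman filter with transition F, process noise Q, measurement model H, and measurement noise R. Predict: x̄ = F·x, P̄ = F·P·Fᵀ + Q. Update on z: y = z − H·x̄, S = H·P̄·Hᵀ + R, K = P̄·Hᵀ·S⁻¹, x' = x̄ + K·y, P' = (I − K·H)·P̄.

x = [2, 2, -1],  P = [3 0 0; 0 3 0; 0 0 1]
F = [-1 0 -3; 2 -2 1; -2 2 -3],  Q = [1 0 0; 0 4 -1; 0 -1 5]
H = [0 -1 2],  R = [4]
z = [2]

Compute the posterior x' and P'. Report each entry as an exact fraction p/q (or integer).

x' = [34/99, 128/297, 371/297]
P' = [260/33 214/99 133/99; 214/99 1388/297 524/297; 133/99 524/297 470/297]

x̄ = F·x = [1, -1, 3]
P̄ = F·P·Fᵀ + Q = [13 -9 15; -9 29 -28; 15 -28 38]
y = z − H·x̄ = [-5]
S = H·P̄·Hᵀ + R = [297]
K = P̄·Hᵀ·S⁻¹ = [13/99; -85/297; 104/297]
x' = x̄ + K·y = [34/99, 128/297, 371/297]
P' = (I − K·H)·P̄ = [260/33 214/99 133/99; 214/99 1388/297 524/297; 133/99 524/297 470/297]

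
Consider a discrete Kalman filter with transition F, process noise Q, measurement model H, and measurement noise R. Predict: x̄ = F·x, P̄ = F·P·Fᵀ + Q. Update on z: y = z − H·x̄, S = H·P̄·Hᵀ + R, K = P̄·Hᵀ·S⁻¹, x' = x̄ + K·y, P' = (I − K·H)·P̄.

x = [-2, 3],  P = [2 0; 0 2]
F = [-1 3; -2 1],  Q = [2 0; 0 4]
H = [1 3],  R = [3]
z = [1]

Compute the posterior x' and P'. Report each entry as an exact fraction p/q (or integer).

x' = [709/211, -135/211]
P' = [1938/211 -594/211; -594/211 250/211]

x̄ = F·x = [11, 7]
P̄ = F·P·Fᵀ + Q = [22 10; 10 14]
y = z − H·x̄ = [-31]
S = H·P̄·Hᵀ + R = [211]
K = P̄·Hᵀ·S⁻¹ = [52/211; 52/211]
x' = x̄ + K·y = [709/211, -135/211]
P' = (I − K·H)·P̄ = [1938/211 -594/211; -594/211 250/211]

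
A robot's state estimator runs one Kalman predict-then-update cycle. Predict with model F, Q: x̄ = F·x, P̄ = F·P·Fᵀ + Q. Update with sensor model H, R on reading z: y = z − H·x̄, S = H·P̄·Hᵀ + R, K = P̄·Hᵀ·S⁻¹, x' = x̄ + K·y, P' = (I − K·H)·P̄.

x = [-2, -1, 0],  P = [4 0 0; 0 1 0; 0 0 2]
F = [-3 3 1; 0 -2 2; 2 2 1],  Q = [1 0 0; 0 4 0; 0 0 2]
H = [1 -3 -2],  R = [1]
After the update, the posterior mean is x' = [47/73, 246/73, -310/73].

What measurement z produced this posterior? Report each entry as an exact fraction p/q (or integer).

x̄ = F·x = [3, 2, -6]
P̄ = F·P·Fᵀ + Q = [48 -2 -16; -2 16 0; -16 0 24]
S = H·P̄·Hᵀ + R = [365]
K = P̄·Hᵀ·S⁻¹ = [86/365; -10/73; -64/365]
x' − x̄ = [-172/73, 100/73, 128/73] = K·y
y = (KᵀK)⁻¹·Kᵀ·(x' − x̄) = [-10]
z = y + H·x̄ = [-10] + [9] = [-1]

z = [-1]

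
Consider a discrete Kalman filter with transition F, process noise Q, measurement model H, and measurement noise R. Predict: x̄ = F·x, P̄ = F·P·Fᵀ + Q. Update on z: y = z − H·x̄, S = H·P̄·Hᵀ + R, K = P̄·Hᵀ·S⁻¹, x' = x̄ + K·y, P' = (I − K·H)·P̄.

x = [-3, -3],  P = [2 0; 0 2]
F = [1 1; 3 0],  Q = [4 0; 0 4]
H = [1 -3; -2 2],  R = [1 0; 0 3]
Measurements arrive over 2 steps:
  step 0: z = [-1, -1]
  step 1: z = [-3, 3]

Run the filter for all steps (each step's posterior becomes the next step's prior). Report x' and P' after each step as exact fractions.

step 0: x' = [-14/565, 107/565], P' = [4364/2825 1838/2825; 1838/2825 1046/2825]
step 1: x' = [-2358099/5114125, 4392582/5114125], P' = [7576426/5114125 3207382/5114125; 3207382/5114125 1848724/5114125]

step 0: x̄ = F·x = [-6, -9]
step 0: P̄ = F·P·Fᵀ + Q = [8 6; 6 22]
step 0: y = z − H·x̄ = [-22, 5]
step 0: S = H·P̄·Hᵀ + R = [171 -100; -100 75]
step 0: K = P̄·Hᵀ·S⁻¹ = [-46/113 -1684/2825; -52/113 -528/2825]
step 0: x' = x̄ + K·y = [-14/565, 107/565]
step 0: P' = (I − K·H)·P̄ = [4364/2825 1838/2825; 1838/2825 1046/2825]
step 1: x̄ = F·x = [93/565, -42/565]
step 1: P̄ = F·P·Fᵀ + Q = [20386/2825 18606/2825; 18606/2825 50576/2825]
step 1: y = z − H·x̄ = [-1914/565, 393/113]
step 1: S = H·P̄·Hᵀ + R = [366759/2825 -39076/565; -39076/565 5739/113]
step 1: K = P̄·Hᵀ·S⁻¹ = [-409144/1022825 -2912696/5114125; -467758/1022825 -905772/5114125]
step 1: x' = x̄ + K·y = [-2358099/5114125, 4392582/5114125]
step 1: P' = (I − K·H)·P̄ = [7576426/5114125 3207382/5114125; 3207382/5114125 1848724/5114125]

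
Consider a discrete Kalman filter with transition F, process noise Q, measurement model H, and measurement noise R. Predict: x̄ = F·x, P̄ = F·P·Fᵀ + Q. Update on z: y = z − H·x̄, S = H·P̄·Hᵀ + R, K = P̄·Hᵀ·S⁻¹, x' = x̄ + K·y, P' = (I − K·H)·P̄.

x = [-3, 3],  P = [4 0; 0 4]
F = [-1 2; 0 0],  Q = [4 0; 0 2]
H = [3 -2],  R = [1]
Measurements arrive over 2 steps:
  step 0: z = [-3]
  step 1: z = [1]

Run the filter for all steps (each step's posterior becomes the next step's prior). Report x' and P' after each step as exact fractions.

step 0: x' = [-3/5, 8/15], P' = [24/25 32/25; 32/25 434/225]
step 1: x' = [113/231, 16/77], P' = [68/77 272/231; 272/231 138/77]

step 0: x̄ = F·x = [9, 0]
step 0: P̄ = F·P·Fᵀ + Q = [24 0; 0 2]
step 0: y = z − H·x̄ = [-30]
step 0: S = H·P̄·Hᵀ + R = [225]
step 0: K = P̄·Hᵀ·S⁻¹ = [8/25; -4/225]
step 0: x' = x̄ + K·y = [-3/5, 8/15]
step 0: P' = (I − K·H)·P̄ = [24/25 32/25; 32/25 434/225]
step 1: x̄ = F·x = [5/3, 0]
step 1: P̄ = F·P·Fᵀ + Q = [68/9 0; 0 2]
step 1: y = z − H·x̄ = [-4]
step 1: S = H·P̄·Hᵀ + R = [77]
step 1: K = P̄·Hᵀ·S⁻¹ = [68/231; -4/77]
step 1: x' = x̄ + K·y = [113/231, 16/77]
step 1: P' = (I − K·H)·P̄ = [68/77 272/231; 272/231 138/77]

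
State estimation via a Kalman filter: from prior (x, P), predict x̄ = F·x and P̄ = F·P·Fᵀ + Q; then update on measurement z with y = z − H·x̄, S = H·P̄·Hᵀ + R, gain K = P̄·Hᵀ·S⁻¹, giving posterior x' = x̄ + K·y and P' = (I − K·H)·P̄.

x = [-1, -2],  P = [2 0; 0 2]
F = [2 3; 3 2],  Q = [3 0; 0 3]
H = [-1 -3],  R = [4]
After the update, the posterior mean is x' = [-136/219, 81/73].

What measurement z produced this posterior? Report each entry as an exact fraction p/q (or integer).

x̄ = F·x = [-8, -7]
P̄ = F·P·Fᵀ + Q = [29 24; 24 29]
S = H·P̄·Hᵀ + R = [438]
K = P̄·Hᵀ·S⁻¹ = [-101/438; -37/146]
x' − x̄ = [1616/219, 592/73] = K·y
y = (KᵀK)⁻¹·Kᵀ·(x' − x̄) = [-32]
z = y + H·x̄ = [-32] + [29] = [-3]

z = [-3]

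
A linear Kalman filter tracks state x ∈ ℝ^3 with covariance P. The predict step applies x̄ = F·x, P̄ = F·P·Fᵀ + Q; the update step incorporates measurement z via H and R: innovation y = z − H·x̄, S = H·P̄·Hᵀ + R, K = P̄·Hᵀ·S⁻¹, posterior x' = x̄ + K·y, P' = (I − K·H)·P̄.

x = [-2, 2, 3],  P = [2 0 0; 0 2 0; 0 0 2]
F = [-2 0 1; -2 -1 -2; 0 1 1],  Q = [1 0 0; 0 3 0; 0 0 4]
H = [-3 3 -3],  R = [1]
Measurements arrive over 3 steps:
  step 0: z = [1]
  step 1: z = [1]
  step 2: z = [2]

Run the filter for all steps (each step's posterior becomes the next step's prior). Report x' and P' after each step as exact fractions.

step 0: x' = [1708/433, 1649/433, -187/433], P' = [4034/433 3595/433 -430/433; 3595/433 4332/433 714/433; -430/433 714/433 1160/433]
step 1: x' = [-3557580/457417, -2945324/457417, 462478/457417], P' = [20136168/457417 17215903/457417 -2924704/457417; 17215903/457417 15689322/457417 -1562476/457417; -2924704/457417 -1562476/457417 1381548/457417]
step 2: x' = [154794056/13954961, 5784156618/572153401, -947571070/572153401], P' = [1999090636/13954961 1722931169/13954961 -277198670/13954961; 1722931169/13954961 62094868312/572153401 -8622079068/572153401; -277198670/13954961 -8622079068/572153401 2772426050/572153401]

step 0: x̄ = F·x = [7, -4, 5]
step 0: P̄ = F·P·Fᵀ + Q = [11 4 2; 4 21 -6; 2 -6 8]
step 0: y = z − H·x̄ = [49]
step 0: S = H·P̄·Hᵀ + R = [433]
step 0: K = P̄·Hᵀ·S⁻¹ = [-27/433; 69/433; -48/433]
step 0: x' = x̄ + K·y = [1708/433, 1649/433, -187/433]
step 0: P' = (I − K·H)·P̄ = [4034/433 3595/433 -430/433; 3595/433 4332/433 714/433; -430/433 714/433 1160/433]
step 1: x̄ = F·x = [-3603/433, -4691/433, 1462/433]
step 1: P̄ = F·P·Fᵀ + Q = [19449/433 19432/433 -4456/433; 19432/433 40203/433 -15124/433; -4456/433 -15124/433 8652/433]
step 1: y = z − H·x̄ = [8083/433]
step 1: S = H·P̄·Hᵀ + R = [457417/433]
step 1: K = P̄·Hᵀ·S⁻¹ = [13317/457417; 107685/457417; -57960/457417]
step 1: x' = x̄ + K·y = [-3557580/457417, -2945324/457417, 462478/457417]
step 1: P' = (I − K·H)·P̄ = [20136168/457417 17215903/457417 -2924704/457417; 17215903/457417 15689322/457417 -1562476/457417; -2924704/457417 -1562476/457417 1381548/457417]
step 2: x̄ = F·x = [7577638/457417, 9135528/457417, -2482846/457417]
step 2: P̄ = F·P·Fᵀ + Q = [94082453/457417 107926450/457417 -28763326/457417; 107926450/457417 142348513/457417 -42347388/457417; -28763326/457417 -42347388/457417 15775586/457417]
step 2: y = z − H·x̄ = [-11207374/457417]
step 2: S = H·P̄·Hᵀ + R = [572153401/457417]
step 2: K = P̄·Hᵀ·S⁻¹ = [3117609/13954961; 230308353/572153401; -88078944/572153401]
step 2: x' = x̄ + K·y = [154794056/13954961, 5784156618/572153401, -947571070/572153401]
step 2: P' = (I − K·H)·P̄ = [1999090636/13954961 1722931169/13954961 -277198670/13954961; 1722931169/13954961 62094868312/572153401 -8622079068/572153401; -277198670/13954961 -8622079068/572153401 2772426050/572153401]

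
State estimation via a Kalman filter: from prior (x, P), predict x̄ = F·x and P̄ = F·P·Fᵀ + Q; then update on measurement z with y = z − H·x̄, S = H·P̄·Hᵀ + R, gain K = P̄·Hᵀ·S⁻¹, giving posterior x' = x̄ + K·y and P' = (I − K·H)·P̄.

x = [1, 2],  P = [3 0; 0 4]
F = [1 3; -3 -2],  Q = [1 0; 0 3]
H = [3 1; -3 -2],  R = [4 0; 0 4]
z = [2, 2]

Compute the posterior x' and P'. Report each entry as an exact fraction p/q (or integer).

x' = [1942/911, -11440/2733]
P' = [1740/911 -9188/2733; -9188/2733 54808/8199]

x̄ = F·x = [7, -7]
P̄ = F·P·Fᵀ + Q = [40 -33; -33 46]
y = z − H·x̄ = [-12, 9]
S = H·P̄·Hᵀ + R = [212 -155; -155 152]
K = P̄·Hᵀ·S⁻¹ = [1618/2733 679/2733; -6971/8199 -6731/8199]
x' = x̄ + K·y = [1942/911, -11440/2733]
P' = (I − K·H)·P̄ = [1740/911 -9188/2733; -9188/2733 54808/8199]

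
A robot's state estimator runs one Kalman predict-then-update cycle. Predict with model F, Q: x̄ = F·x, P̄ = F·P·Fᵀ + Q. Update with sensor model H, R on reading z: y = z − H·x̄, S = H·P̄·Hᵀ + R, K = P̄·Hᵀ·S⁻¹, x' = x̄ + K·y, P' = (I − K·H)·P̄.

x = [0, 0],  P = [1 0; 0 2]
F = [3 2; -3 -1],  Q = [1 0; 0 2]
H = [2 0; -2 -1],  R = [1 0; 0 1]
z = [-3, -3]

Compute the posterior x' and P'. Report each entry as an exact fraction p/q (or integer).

x̄ = F·x = [0, 0]
P̄ = F·P·Fᵀ + Q = [18 -13; -13 13]
y = z − H·x̄ = [-3, -3]
S = H·P̄·Hᵀ + R = [73 -46; -46 34]
K = P̄·Hᵀ·S⁻¹ = [83/183 -23/366; -143/183 -247/366]
x' = x̄ + K·y = [-143/122, 533/122]
P' = (I − K·H)·P̄ = [83/366 -143/366; -143/366 533/366]

x' = [-143/122, 533/122]
P' = [83/366 -143/366; -143/366 533/366]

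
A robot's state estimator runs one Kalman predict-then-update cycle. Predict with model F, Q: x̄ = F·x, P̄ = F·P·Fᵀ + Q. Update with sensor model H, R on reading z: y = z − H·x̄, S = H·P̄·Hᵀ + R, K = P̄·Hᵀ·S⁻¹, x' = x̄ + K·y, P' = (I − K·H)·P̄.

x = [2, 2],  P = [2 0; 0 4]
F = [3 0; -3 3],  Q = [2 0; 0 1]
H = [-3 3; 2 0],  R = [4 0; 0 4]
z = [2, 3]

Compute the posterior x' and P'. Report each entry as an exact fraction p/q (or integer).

x̄ = F·x = [6, 0]
P̄ = F·P·Fᵀ + Q = [20 -18; -18 55]
y = z − H·x̄ = [20, -9]
S = H·P̄·Hᵀ + R = [1003 -228; -228 84]
K = P̄·Hᵀ·S⁻¹ = [-38/2689 3532/8067; 849/2689 1152/2689]
x' = x̄ + K·y = [4778/2689, 6612/2689]
P' = (I − K·H)·P̄ = [7064/8067 2304/2689; 2304/2689 3436/2689]

x' = [4778/2689, 6612/2689]
P' = [7064/8067 2304/2689; 2304/2689 3436/2689]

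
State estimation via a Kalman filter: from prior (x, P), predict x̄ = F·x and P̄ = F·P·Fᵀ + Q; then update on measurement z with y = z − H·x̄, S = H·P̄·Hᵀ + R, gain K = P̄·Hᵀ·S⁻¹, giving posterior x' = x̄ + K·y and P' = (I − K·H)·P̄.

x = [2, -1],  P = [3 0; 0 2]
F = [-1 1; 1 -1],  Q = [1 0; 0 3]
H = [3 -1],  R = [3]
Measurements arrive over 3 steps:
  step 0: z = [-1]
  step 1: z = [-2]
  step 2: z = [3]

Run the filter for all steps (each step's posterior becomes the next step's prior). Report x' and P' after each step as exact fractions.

step 0: x̄ = F·x = [-3, 3]
step 0: P̄ = F·P·Fᵀ + Q = [6 -5; -5 8]
step 0: y = z − H·x̄ = [11]
step 0: S = H·P̄·Hᵀ + R = [95]
step 0: K = P̄·Hᵀ·S⁻¹ = [23/95; -23/95]
step 0: x' = x̄ + K·y = [-32/95, 32/95]
step 0: P' = (I − K·H)·P̄ = [41/95 54/95; 54/95 231/95]
step 1: x̄ = F·x = [64/95, -64/95]
step 1: P̄ = F·P·Fᵀ + Q = [259/95 -164/95; -164/95 449/95]
step 1: y = z − H·x̄ = [-446/95]
step 1: S = H·P̄·Hᵀ + R = [4049/95]
step 1: K = P̄·Hᵀ·S⁻¹ = [941/4049; -941/4049]
step 1: x' = x̄ + K·y = [-1690/4049, 1690/4049]
step 1: P' = (I − K·H)·P̄ = [1718/4049 2331/4049; 2331/4049 9816/4049]
step 2: x̄ = F·x = [3380/4049, -3380/4049]
step 2: P̄ = F·P·Fᵀ + Q = [10921/4049 -6872/4049; -6872/4049 19019/4049]
step 2: y = z − H·x̄ = [-1373/4049]
step 2: S = H·P̄·Hᵀ + R = [170687/4049]
step 2: K = P̄·Hᵀ·S⁻¹ = [39635/170687; -39635/170687]
step 2: x' = x̄ + K·y = [129045/170687, -129045/170687]
step 2: P' = (I − K·H)·P̄ = [72398/170687 98289/170687; 98289/170687 413772/170687]

step 0: x' = [-32/95, 32/95], P' = [41/95 54/95; 54/95 231/95]
step 1: x' = [-1690/4049, 1690/4049], P' = [1718/4049 2331/4049; 2331/4049 9816/4049]
step 2: x' = [129045/170687, -129045/170687], P' = [72398/170687 98289/170687; 98289/170687 413772/170687]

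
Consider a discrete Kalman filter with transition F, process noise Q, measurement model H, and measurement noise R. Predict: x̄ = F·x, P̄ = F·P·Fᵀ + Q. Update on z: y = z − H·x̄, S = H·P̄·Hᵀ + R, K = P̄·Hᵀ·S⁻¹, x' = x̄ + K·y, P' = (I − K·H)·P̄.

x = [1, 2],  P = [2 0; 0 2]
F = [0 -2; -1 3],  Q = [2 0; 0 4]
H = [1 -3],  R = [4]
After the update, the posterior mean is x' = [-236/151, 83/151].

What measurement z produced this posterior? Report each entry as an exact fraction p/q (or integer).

x̄ = F·x = [-4, 5]
P̄ = F·P·Fᵀ + Q = [10 -12; -12 24]
S = H·P̄·Hᵀ + R = [302]
K = P̄·Hᵀ·S⁻¹ = [23/151; -42/151]
x' − x̄ = [368/151, -672/151] = K·y
y = (KᵀK)⁻¹·Kᵀ·(x' − x̄) = [16]
z = y + H·x̄ = [16] + [-19] = [-3]

z = [-3]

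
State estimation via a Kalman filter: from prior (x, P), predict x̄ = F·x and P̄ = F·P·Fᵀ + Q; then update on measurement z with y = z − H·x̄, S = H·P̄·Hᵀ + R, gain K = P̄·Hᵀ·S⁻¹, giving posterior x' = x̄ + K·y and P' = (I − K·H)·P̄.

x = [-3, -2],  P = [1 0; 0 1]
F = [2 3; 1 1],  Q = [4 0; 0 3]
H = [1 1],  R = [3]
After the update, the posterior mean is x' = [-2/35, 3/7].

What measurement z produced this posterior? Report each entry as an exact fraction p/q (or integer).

z = [2]

x̄ = F·x = [-12, -5]
P̄ = F·P·Fᵀ + Q = [17 5; 5 5]
S = H·P̄·Hᵀ + R = [35]
K = P̄·Hᵀ·S⁻¹ = [22/35; 2/7]
x' − x̄ = [418/35, 38/7] = K·y
y = (KᵀK)⁻¹·Kᵀ·(x' − x̄) = [19]
z = y + H·x̄ = [19] + [-17] = [2]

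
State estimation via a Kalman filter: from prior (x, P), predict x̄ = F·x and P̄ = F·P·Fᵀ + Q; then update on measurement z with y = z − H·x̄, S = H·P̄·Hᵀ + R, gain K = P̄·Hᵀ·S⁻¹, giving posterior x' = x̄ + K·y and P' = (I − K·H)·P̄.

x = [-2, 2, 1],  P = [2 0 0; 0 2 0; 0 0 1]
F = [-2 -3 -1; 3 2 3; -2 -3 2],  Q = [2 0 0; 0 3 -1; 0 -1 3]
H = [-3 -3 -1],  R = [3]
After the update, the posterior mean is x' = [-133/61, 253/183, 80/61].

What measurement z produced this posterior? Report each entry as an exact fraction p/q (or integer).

x̄ = F·x = [-3, 1, 0]
P̄ = F·P·Fᵀ + Q = [29 -27 24; -27 38 -19; 24 -19 33]
S = H·P̄·Hᵀ + R = [183]
K = P̄·Hᵀ·S⁻¹ = [-10/61; -14/183; -16/61]
x' − x̄ = [50/61, 70/183, 80/61] = K·y
y = (KᵀK)⁻¹·Kᵀ·(x' − x̄) = [-5]
z = y + H·x̄ = [-5] + [6] = [1]

z = [1]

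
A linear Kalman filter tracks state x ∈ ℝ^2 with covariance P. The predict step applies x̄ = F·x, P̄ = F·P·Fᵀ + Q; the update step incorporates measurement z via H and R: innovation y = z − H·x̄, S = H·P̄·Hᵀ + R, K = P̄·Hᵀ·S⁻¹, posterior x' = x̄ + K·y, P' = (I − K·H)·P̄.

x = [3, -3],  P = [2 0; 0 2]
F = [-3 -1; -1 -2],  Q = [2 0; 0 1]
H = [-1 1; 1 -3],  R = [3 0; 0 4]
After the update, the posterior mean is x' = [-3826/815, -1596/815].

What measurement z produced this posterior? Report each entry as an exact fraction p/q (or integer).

z = [2, 2]

x̄ = F·x = [-6, 3]
P̄ = F·P·Fᵀ + Q = [22 10; 10 11]
S = H·P̄·Hᵀ + R = [16 -15; -15 65]
K = P̄·Hᵀ·S⁻¹ = [-180/163 -308/815; -56/163 -353/815]
x' − x̄ = [1064/815, -4041/815] = K·y
y = (KᵀK)⁻¹·Kᵀ·(x' − x̄) = [-7, 17]
z = y + H·x̄ = [-7, 17] + [9, -15] = [2, 2]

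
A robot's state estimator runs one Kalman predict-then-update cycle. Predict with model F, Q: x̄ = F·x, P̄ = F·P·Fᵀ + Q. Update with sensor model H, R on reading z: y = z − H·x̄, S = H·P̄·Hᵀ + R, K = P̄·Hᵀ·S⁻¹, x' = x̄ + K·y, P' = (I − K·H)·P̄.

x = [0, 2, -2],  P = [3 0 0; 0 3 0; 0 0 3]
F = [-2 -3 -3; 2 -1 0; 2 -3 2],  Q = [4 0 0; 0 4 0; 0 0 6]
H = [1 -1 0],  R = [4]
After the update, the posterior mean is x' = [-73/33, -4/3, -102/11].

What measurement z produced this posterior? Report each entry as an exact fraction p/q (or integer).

z = [-1]

x̄ = F·x = [0, -2, -10]
P̄ = F·P·Fᵀ + Q = [70 -3 -3; -3 19 21; -3 21 57]
S = H·P̄·Hᵀ + R = [99]
K = P̄·Hᵀ·S⁻¹ = [73/99; -2/9; -8/33]
x' − x̄ = [-73/33, 2/3, 8/11] = K·y
y = (KᵀK)⁻¹·Kᵀ·(x' − x̄) = [-3]
z = y + H·x̄ = [-3] + [2] = [-1]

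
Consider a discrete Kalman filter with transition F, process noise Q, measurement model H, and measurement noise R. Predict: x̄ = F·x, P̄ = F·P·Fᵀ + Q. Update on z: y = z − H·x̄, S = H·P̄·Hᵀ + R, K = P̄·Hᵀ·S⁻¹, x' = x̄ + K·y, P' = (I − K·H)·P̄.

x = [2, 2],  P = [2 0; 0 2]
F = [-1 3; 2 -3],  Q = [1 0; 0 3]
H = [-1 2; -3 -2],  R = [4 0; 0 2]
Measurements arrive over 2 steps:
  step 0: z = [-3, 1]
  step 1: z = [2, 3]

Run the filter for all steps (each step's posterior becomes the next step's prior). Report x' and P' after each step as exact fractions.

step 0: x' = [859/1437, -5078/4311], P' = [176/479 -446/1437; -446/1437 2491/4311]
step 1: x' = [-142999/105831, 10741/19242], P' = [12626/35277 -973/3207; -973/3207 10907/19242]

step 0: x̄ = F·x = [4, -2]
step 0: P̄ = F·P·Fᵀ + Q = [21 -22; -22 29]
step 0: y = z − H·x̄ = [5, 9]
step 0: S = H·P̄·Hᵀ + R = [229 35; 35 43]
step 0: K = P̄·Hᵀ·S⁻¹ = [-355/1437 -346/1437; 1580/4311 -484/4311]
step 0: x' = x̄ + K·y = [859/1437, -5078/4311]
step 0: P' = (I − K·H)·P̄ = [176/479 -446/1437; -446/1437 2491/4311]
step 1: x̄ = F·x = [-1979/479, 6796/1437]
step 1: P̄ = F·P·Fᵀ + Q = [4038/479 -4181/479; -4181/479 6416/479]
step 1: y = z − H·x̄ = [-16655/1437, 92/1437]
step 1: S = H·P̄·Hᵀ + R = [48342/479 3174/479; 3174/479 12792/479]
step 1: K = P̄·Hᵀ·S⁻¹ = [-2836/11759 -8236/35277; 6913/19242 -1075/9621]
step 1: x' = x̄ + K·y = [-142999/105831, 10741/19242]
step 1: P' = (I − K·H)·P̄ = [12626/35277 -973/3207; -973/3207 10907/19242]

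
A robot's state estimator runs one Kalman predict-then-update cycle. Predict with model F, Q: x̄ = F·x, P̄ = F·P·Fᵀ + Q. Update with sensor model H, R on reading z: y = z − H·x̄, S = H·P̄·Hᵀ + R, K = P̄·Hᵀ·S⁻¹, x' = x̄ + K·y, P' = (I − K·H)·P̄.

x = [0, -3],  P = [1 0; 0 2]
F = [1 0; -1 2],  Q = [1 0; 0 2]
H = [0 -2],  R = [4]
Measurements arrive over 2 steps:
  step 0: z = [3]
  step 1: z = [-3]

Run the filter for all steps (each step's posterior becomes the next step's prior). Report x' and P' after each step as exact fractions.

step 0: x' = [-3/8, -15/8], P' = [23/12 -1/12; -1/12 11/12]
step 1: x' = [-162/107, 102/107], P' = [260/107 -25/107; -25/107 95/107]

step 0: x̄ = F·x = [0, -6]
step 0: P̄ = F·P·Fᵀ + Q = [2 -1; -1 11]
step 0: y = z − H·x̄ = [-9]
step 0: S = H·P̄·Hᵀ + R = [48]
step 0: K = P̄·Hᵀ·S⁻¹ = [1/24; -11/24]
step 0: x' = x̄ + K·y = [-3/8, -15/8]
step 0: P' = (I − K·H)·P̄ = [23/12 -1/12; -1/12 11/12]
step 1: x̄ = F·x = [-3/8, -27/8]
step 1: P̄ = F·P·Fᵀ + Q = [35/12 -25/12; -25/12 95/12]
step 1: y = z − H·x̄ = [-39/4]
step 1: S = H·P̄·Hᵀ + R = [107/3]
step 1: K = P̄·Hᵀ·S⁻¹ = [25/214; -95/214]
step 1: x' = x̄ + K·y = [-162/107, 102/107]
step 1: P' = (I − K·H)·P̄ = [260/107 -25/107; -25/107 95/107]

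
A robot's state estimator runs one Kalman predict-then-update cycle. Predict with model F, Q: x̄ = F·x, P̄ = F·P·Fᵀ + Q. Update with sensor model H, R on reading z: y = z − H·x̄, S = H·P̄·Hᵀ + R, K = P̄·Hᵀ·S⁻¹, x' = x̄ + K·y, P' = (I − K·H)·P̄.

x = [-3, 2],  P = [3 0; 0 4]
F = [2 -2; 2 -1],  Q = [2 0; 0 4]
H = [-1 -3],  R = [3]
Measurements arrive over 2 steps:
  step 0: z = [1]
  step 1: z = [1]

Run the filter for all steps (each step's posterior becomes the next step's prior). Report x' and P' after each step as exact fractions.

step 0: x̄ = F·x = [-10, -8]
step 0: P̄ = F·P·Fᵀ + Q = [30 20; 20 20]
step 0: y = z − H·x̄ = [-33]
step 0: S = H·P̄·Hᵀ + R = [333]
step 0: K = P̄·Hᵀ·S⁻¹ = [-10/37; -80/333]
step 0: x' = x̄ + K·y = [-40/37, -8/111]
step 0: P' = (I − K·H)·P̄ = [210/37 -60/37; -60/37 260/333]
step 1: x̄ = F·x = [-224/111, -232/111]
step 1: P̄ = F·P·Fᵀ + Q = [13586/333 11320/333; 11320/333 11312/333]
step 1: y = z − H·x̄ = [-809/111]
step 1: S = H·P̄·Hᵀ + R = [184313/333]
step 1: K = P̄·Hᵀ·S⁻¹ = [-47546/184313; -45256/184313]
step 1: x' = x̄ + K·y = [-25418/184313, -55392/184313]
step 1: P' = (I − K·H)·P̄ = [731094/184313 -196152/184313; -196152/184313 110640/184313]

step 0: x' = [-40/37, -8/111], P' = [210/37 -60/37; -60/37 260/333]
step 1: x' = [-25418/184313, -55392/184313], P' = [731094/184313 -196152/184313; -196152/184313 110640/184313]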